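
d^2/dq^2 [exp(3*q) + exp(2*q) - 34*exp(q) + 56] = (9*exp(2*q) + 4*exp(q) - 34)*exp(q)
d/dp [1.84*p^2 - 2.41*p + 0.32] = 3.68*p - 2.41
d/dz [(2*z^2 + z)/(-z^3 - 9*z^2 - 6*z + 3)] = (2*z^4 + 2*z^3 - 3*z^2 + 12*z + 3)/(z^6 + 18*z^5 + 93*z^4 + 102*z^3 - 18*z^2 - 36*z + 9)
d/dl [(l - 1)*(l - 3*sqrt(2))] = 2*l - 3*sqrt(2) - 1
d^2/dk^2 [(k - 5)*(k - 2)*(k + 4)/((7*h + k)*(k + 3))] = 2*((7*h + k)^2*(k - 5)*(k - 2)*(k + 4) + 3*(7*h + k)^2*(k - 1)*(k + 3)^2 - (7*h + k)^2*(k + 3)*((k - 5)*(k - 2) + (k - 5)*(k + 4) + (k - 2)*(k + 4)) + (7*h + k)*(k - 5)*(k - 2)*(k + 3)*(k + 4) - (7*h + k)*(k + 3)^2*((k - 5)*(k - 2) + (k - 5)*(k + 4) + (k - 2)*(k + 4)) + (k - 5)*(k - 2)*(k + 3)^2*(k + 4))/((7*h + k)^3*(k + 3)^3)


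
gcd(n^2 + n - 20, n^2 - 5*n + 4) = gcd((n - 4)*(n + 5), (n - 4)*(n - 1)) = n - 4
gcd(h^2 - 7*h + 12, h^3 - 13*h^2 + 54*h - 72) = h^2 - 7*h + 12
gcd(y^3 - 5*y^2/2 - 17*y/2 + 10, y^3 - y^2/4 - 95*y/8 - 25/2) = y^2 - 3*y/2 - 10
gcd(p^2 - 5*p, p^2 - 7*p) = p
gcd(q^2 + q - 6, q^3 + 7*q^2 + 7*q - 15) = q + 3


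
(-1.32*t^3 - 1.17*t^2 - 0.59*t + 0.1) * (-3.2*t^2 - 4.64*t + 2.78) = 4.224*t^5 + 9.8688*t^4 + 3.6472*t^3 - 0.835*t^2 - 2.1042*t + 0.278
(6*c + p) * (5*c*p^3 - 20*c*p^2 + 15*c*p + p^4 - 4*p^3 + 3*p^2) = 30*c^2*p^3 - 120*c^2*p^2 + 90*c^2*p + 11*c*p^4 - 44*c*p^3 + 33*c*p^2 + p^5 - 4*p^4 + 3*p^3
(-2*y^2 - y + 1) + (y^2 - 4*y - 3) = -y^2 - 5*y - 2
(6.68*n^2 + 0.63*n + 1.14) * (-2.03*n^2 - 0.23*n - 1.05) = -13.5604*n^4 - 2.8153*n^3 - 9.4731*n^2 - 0.9237*n - 1.197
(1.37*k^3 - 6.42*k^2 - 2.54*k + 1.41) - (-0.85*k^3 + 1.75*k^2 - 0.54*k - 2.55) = 2.22*k^3 - 8.17*k^2 - 2.0*k + 3.96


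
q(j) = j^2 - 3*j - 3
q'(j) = 2*j - 3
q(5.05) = 7.35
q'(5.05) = 7.10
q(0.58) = -4.40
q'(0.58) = -1.84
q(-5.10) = 38.31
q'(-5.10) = -13.20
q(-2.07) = 7.49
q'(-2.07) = -7.14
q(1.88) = -5.11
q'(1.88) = 0.76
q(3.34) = -1.86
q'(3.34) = 3.68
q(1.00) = -5.00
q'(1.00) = -1.00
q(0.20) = -3.56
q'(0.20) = -2.60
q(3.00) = -3.00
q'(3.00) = 3.00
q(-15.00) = 267.00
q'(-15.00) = -33.00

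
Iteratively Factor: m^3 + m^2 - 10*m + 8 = (m - 1)*(m^2 + 2*m - 8) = (m - 2)*(m - 1)*(m + 4)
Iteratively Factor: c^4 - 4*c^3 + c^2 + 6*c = (c + 1)*(c^3 - 5*c^2 + 6*c) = (c - 2)*(c + 1)*(c^2 - 3*c) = c*(c - 2)*(c + 1)*(c - 3)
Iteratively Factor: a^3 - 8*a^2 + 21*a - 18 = (a - 3)*(a^2 - 5*a + 6) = (a - 3)*(a - 2)*(a - 3)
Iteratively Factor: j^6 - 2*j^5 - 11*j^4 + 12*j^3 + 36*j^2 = (j - 3)*(j^5 + j^4 - 8*j^3 - 12*j^2) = (j - 3)*(j + 2)*(j^4 - j^3 - 6*j^2) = j*(j - 3)*(j + 2)*(j^3 - j^2 - 6*j) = j*(j - 3)*(j + 2)^2*(j^2 - 3*j) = j^2*(j - 3)*(j + 2)^2*(j - 3)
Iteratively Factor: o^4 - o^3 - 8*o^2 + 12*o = (o + 3)*(o^3 - 4*o^2 + 4*o) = o*(o + 3)*(o^2 - 4*o + 4) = o*(o - 2)*(o + 3)*(o - 2)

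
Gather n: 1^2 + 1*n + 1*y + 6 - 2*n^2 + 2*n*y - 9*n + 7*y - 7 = -2*n^2 + n*(2*y - 8) + 8*y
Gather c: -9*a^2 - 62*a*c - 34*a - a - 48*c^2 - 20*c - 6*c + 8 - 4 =-9*a^2 - 35*a - 48*c^2 + c*(-62*a - 26) + 4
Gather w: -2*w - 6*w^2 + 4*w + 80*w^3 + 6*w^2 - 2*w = 80*w^3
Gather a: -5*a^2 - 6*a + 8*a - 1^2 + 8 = -5*a^2 + 2*a + 7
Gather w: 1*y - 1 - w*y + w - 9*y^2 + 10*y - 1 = w*(1 - y) - 9*y^2 + 11*y - 2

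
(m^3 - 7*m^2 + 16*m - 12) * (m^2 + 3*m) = m^5 - 4*m^4 - 5*m^3 + 36*m^2 - 36*m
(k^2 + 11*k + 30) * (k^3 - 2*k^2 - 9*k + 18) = k^5 + 9*k^4 - k^3 - 141*k^2 - 72*k + 540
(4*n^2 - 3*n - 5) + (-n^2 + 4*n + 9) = 3*n^2 + n + 4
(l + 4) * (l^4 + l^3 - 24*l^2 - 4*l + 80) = l^5 + 5*l^4 - 20*l^3 - 100*l^2 + 64*l + 320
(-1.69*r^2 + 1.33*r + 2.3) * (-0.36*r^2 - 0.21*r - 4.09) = 0.6084*r^4 - 0.1239*r^3 + 5.8048*r^2 - 5.9227*r - 9.407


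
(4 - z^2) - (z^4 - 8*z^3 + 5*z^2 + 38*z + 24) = -z^4 + 8*z^3 - 6*z^2 - 38*z - 20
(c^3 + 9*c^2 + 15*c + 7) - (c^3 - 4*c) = 9*c^2 + 19*c + 7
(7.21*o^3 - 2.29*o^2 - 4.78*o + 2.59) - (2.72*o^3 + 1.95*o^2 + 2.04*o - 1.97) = 4.49*o^3 - 4.24*o^2 - 6.82*o + 4.56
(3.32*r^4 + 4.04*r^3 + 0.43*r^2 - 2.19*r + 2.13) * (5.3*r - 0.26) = 17.596*r^5 + 20.5488*r^4 + 1.2286*r^3 - 11.7188*r^2 + 11.8584*r - 0.5538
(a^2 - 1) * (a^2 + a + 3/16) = a^4 + a^3 - 13*a^2/16 - a - 3/16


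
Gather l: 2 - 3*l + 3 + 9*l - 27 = 6*l - 22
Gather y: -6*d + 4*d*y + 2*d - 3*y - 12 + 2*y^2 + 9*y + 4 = -4*d + 2*y^2 + y*(4*d + 6) - 8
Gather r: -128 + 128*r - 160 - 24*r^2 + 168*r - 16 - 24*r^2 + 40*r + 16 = -48*r^2 + 336*r - 288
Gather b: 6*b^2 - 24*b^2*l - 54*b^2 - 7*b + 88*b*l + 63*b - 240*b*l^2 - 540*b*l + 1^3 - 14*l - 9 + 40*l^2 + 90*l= b^2*(-24*l - 48) + b*(-240*l^2 - 452*l + 56) + 40*l^2 + 76*l - 8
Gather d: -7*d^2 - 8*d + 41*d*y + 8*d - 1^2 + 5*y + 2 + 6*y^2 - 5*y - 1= -7*d^2 + 41*d*y + 6*y^2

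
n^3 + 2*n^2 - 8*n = n*(n - 2)*(n + 4)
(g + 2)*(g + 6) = g^2 + 8*g + 12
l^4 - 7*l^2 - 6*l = l*(l - 3)*(l + 1)*(l + 2)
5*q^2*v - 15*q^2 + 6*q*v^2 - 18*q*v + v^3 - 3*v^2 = (q + v)*(5*q + v)*(v - 3)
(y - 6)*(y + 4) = y^2 - 2*y - 24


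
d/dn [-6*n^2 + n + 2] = 1 - 12*n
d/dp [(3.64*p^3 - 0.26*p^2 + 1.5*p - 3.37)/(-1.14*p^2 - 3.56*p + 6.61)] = (-4.1496*p^4 - 25.9168*p^3 + 74.8168*p^2 - 11.1208*p - 2.0822)/(1.2996*p^4 + 8.1168*p^3 - 2.3972*p^2 - 47.0632*p + 43.6921)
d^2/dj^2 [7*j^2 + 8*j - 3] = 14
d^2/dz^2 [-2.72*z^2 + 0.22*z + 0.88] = -5.44000000000000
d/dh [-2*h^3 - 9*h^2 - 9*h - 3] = -6*h^2 - 18*h - 9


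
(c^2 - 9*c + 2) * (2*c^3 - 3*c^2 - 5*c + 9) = 2*c^5 - 21*c^4 + 26*c^3 + 48*c^2 - 91*c + 18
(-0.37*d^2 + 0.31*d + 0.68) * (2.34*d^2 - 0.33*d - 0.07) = -0.8658*d^4 + 0.8475*d^3 + 1.5148*d^2 - 0.2461*d - 0.0476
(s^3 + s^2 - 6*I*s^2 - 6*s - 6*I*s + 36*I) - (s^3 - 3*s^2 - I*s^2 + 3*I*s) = 4*s^2 - 5*I*s^2 - 6*s - 9*I*s + 36*I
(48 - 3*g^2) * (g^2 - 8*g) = -3*g^4 + 24*g^3 + 48*g^2 - 384*g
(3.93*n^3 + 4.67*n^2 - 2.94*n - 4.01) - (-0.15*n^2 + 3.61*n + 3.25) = 3.93*n^3 + 4.82*n^2 - 6.55*n - 7.26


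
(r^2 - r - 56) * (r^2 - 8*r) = r^4 - 9*r^3 - 48*r^2 + 448*r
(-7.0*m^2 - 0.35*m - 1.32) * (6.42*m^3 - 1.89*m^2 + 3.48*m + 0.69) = -44.94*m^5 + 10.983*m^4 - 32.1729*m^3 - 3.5532*m^2 - 4.8351*m - 0.9108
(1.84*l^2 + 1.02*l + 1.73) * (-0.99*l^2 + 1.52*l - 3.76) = -1.8216*l^4 + 1.787*l^3 - 7.0807*l^2 - 1.2056*l - 6.5048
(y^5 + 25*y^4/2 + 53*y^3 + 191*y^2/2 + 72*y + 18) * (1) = y^5 + 25*y^4/2 + 53*y^3 + 191*y^2/2 + 72*y + 18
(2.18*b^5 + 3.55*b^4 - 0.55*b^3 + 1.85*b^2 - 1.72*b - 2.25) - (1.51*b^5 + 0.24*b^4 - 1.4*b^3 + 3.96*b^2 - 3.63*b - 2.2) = 0.67*b^5 + 3.31*b^4 + 0.85*b^3 - 2.11*b^2 + 1.91*b - 0.0499999999999998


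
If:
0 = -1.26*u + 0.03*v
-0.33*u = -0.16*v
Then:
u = 0.00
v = 0.00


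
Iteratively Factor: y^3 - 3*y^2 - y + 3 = (y + 1)*(y^2 - 4*y + 3) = (y - 1)*(y + 1)*(y - 3)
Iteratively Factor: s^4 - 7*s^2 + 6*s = (s - 1)*(s^3 + s^2 - 6*s) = (s - 2)*(s - 1)*(s^2 + 3*s) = s*(s - 2)*(s - 1)*(s + 3)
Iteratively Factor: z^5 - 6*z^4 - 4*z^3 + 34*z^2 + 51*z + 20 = (z + 1)*(z^4 - 7*z^3 + 3*z^2 + 31*z + 20) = (z - 4)*(z + 1)*(z^3 - 3*z^2 - 9*z - 5) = (z - 4)*(z + 1)^2*(z^2 - 4*z - 5) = (z - 4)*(z + 1)^3*(z - 5)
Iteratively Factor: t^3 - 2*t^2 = (t - 2)*(t^2) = t*(t - 2)*(t)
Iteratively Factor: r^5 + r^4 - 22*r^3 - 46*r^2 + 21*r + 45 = (r + 3)*(r^4 - 2*r^3 - 16*r^2 + 2*r + 15) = (r - 5)*(r + 3)*(r^3 + 3*r^2 - r - 3) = (r - 5)*(r + 1)*(r + 3)*(r^2 + 2*r - 3) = (r - 5)*(r + 1)*(r + 3)^2*(r - 1)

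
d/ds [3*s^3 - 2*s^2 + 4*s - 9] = 9*s^2 - 4*s + 4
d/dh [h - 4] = 1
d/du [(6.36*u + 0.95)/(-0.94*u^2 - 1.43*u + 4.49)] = (5.9784*u^2 + 1.786*u + 29.9149)/(0.8836*u^4 + 2.6884*u^3 - 6.3963*u^2 - 12.8414*u + 20.1601)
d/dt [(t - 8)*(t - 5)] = 2*t - 13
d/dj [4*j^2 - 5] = 8*j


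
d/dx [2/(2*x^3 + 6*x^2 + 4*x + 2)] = (-3*x^2 - 6*x - 2)/(x^3 + 3*x^2 + 2*x + 1)^2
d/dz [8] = 0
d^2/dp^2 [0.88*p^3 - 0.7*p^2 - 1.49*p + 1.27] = 5.28*p - 1.4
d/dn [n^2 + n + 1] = 2*n + 1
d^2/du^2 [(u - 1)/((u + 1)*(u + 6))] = 2*(u^3 - 3*u^2 - 39*u - 85)/(u^6 + 21*u^5 + 165*u^4 + 595*u^3 + 990*u^2 + 756*u + 216)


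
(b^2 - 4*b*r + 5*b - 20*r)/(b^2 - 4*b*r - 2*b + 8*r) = (b + 5)/(b - 2)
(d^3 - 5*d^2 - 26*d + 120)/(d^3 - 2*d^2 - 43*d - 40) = (d^2 - 10*d + 24)/(d^2 - 7*d - 8)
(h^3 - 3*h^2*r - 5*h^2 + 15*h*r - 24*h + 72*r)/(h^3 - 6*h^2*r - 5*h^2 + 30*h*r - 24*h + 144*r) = (-h + 3*r)/(-h + 6*r)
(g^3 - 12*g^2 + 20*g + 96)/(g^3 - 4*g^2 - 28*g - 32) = (g - 6)/(g + 2)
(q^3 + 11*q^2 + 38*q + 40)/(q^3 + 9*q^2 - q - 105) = (q^2 + 6*q + 8)/(q^2 + 4*q - 21)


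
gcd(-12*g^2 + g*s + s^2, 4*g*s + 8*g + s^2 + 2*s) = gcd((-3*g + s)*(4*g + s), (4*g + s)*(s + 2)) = 4*g + s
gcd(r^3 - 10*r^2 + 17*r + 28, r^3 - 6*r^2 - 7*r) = r^2 - 6*r - 7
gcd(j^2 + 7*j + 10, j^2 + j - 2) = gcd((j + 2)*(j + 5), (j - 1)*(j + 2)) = j + 2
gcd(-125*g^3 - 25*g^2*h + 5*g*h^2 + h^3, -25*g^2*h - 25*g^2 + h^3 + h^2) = 25*g^2 - h^2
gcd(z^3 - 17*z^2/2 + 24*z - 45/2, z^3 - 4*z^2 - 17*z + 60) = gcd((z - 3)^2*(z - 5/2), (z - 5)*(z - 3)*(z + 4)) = z - 3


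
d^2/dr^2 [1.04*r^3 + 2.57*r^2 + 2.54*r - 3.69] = 6.24*r + 5.14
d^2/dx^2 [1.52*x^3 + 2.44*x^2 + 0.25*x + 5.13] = 9.12*x + 4.88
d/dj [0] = 0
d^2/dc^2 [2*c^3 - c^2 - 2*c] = 12*c - 2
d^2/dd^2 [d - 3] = 0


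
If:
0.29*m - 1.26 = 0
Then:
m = 4.34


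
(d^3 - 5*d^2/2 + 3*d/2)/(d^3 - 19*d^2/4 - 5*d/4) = 2*(-2*d^2 + 5*d - 3)/(-4*d^2 + 19*d + 5)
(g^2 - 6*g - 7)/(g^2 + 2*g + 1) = (g - 7)/(g + 1)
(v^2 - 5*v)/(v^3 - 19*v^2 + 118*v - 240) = v/(v^2 - 14*v + 48)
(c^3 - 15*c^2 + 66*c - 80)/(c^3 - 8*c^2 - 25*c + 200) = (c - 2)/(c + 5)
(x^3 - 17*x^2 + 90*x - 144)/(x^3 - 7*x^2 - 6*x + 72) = (x^2 - 11*x + 24)/(x^2 - x - 12)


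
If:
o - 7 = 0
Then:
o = 7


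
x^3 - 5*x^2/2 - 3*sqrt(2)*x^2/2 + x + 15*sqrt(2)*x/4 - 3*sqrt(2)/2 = (x - 2)*(x - 1/2)*(x - 3*sqrt(2)/2)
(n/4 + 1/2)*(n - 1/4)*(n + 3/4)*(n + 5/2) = n^4/4 + 5*n^3/4 + 113*n^2/64 + 53*n/128 - 15/64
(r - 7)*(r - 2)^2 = r^3 - 11*r^2 + 32*r - 28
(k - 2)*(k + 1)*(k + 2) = k^3 + k^2 - 4*k - 4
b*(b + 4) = b^2 + 4*b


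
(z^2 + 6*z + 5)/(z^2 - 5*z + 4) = (z^2 + 6*z + 5)/(z^2 - 5*z + 4)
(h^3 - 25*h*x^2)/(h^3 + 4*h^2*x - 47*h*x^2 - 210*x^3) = h*(-h + 5*x)/(-h^2 + h*x + 42*x^2)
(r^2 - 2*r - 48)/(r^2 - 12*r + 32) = (r + 6)/(r - 4)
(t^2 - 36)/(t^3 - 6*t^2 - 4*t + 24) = (t + 6)/(t^2 - 4)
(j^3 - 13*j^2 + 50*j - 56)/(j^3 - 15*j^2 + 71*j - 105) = (j^2 - 6*j + 8)/(j^2 - 8*j + 15)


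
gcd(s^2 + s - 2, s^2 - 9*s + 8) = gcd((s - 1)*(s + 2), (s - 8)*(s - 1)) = s - 1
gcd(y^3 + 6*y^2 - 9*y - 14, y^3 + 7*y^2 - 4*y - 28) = y^2 + 5*y - 14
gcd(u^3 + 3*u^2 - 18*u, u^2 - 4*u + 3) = u - 3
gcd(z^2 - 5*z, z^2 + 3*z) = z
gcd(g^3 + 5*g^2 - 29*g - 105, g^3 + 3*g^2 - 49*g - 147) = g^2 + 10*g + 21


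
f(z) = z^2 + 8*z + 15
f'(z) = 2*z + 8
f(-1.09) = 7.47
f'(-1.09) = 5.82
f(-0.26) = 12.99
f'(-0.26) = 7.48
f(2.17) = 37.07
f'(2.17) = 12.34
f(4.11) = 64.77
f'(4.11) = 16.22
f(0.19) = 16.56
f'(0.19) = 8.38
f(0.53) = 19.52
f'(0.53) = 9.06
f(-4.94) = -0.12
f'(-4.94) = -1.88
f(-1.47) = 5.40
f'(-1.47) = 5.06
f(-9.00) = 24.00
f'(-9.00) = -10.00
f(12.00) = 255.00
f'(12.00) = 32.00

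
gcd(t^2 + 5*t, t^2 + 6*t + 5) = t + 5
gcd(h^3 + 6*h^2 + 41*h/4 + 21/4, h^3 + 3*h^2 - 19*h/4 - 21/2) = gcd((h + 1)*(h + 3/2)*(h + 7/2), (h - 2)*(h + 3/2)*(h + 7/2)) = h^2 + 5*h + 21/4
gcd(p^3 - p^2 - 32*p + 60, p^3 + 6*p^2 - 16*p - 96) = p + 6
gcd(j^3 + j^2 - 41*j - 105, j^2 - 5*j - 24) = j + 3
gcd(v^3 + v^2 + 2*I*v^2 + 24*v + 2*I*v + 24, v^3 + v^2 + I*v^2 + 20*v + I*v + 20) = v^2 + v*(1 - 4*I) - 4*I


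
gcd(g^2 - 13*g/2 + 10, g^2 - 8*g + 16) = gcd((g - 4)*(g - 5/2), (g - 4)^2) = g - 4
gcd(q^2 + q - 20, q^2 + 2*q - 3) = 1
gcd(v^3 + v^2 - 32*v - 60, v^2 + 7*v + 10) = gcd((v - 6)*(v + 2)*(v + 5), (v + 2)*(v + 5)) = v^2 + 7*v + 10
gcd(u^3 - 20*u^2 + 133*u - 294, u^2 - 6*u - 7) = u - 7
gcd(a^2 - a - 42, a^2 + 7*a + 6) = a + 6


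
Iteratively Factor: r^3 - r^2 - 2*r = (r - 2)*(r^2 + r) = (r - 2)*(r + 1)*(r)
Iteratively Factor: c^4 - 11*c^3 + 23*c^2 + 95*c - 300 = (c + 3)*(c^3 - 14*c^2 + 65*c - 100) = (c - 4)*(c + 3)*(c^2 - 10*c + 25) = (c - 5)*(c - 4)*(c + 3)*(c - 5)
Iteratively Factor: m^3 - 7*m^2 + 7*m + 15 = (m - 3)*(m^2 - 4*m - 5) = (m - 5)*(m - 3)*(m + 1)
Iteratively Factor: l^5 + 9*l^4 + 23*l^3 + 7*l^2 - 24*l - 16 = (l - 1)*(l^4 + 10*l^3 + 33*l^2 + 40*l + 16) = (l - 1)*(l + 4)*(l^3 + 6*l^2 + 9*l + 4) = (l - 1)*(l + 1)*(l + 4)*(l^2 + 5*l + 4) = (l - 1)*(l + 1)*(l + 4)^2*(l + 1)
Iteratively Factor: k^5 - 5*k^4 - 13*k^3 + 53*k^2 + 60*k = (k + 3)*(k^4 - 8*k^3 + 11*k^2 + 20*k) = (k + 1)*(k + 3)*(k^3 - 9*k^2 + 20*k) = (k - 5)*(k + 1)*(k + 3)*(k^2 - 4*k) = k*(k - 5)*(k + 1)*(k + 3)*(k - 4)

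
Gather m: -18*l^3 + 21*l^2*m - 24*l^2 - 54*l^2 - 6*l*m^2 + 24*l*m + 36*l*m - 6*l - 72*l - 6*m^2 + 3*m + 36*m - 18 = -18*l^3 - 78*l^2 - 78*l + m^2*(-6*l - 6) + m*(21*l^2 + 60*l + 39) - 18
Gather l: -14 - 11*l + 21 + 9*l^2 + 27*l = 9*l^2 + 16*l + 7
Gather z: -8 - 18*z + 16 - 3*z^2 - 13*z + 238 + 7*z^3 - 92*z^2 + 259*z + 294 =7*z^3 - 95*z^2 + 228*z + 540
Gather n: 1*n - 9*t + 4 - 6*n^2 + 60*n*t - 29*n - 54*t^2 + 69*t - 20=-6*n^2 + n*(60*t - 28) - 54*t^2 + 60*t - 16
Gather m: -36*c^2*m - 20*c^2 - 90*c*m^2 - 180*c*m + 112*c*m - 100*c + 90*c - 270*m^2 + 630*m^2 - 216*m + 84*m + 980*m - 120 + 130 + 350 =-20*c^2 - 10*c + m^2*(360 - 90*c) + m*(-36*c^2 - 68*c + 848) + 360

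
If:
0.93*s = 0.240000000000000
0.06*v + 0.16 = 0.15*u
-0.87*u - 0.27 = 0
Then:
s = 0.26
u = -0.31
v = -3.44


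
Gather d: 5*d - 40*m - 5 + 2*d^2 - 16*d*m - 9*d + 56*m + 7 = 2*d^2 + d*(-16*m - 4) + 16*m + 2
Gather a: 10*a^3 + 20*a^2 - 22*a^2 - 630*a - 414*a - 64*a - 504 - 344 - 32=10*a^3 - 2*a^2 - 1108*a - 880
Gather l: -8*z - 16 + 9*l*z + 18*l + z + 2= l*(9*z + 18) - 7*z - 14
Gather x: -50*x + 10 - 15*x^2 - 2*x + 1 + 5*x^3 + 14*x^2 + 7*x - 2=5*x^3 - x^2 - 45*x + 9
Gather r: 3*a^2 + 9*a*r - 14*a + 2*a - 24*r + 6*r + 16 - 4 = 3*a^2 - 12*a + r*(9*a - 18) + 12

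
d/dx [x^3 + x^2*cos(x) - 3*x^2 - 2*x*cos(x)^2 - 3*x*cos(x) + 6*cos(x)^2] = -x^2*sin(x) + 3*x^2 + 3*x*sin(x) + 2*x*sin(2*x) + 2*x*cos(x) - 6*x - 6*sin(2*x) - 2*cos(x)^2 - 3*cos(x)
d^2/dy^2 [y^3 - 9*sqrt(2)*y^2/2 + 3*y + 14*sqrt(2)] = 6*y - 9*sqrt(2)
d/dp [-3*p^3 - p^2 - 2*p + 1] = -9*p^2 - 2*p - 2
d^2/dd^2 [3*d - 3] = 0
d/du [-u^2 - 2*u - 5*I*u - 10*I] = -2*u - 2 - 5*I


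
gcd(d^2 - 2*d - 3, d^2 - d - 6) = d - 3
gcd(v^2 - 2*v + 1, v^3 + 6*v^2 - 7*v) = v - 1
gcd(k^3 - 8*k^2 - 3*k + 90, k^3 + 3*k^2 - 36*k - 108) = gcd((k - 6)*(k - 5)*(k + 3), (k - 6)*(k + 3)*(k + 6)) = k^2 - 3*k - 18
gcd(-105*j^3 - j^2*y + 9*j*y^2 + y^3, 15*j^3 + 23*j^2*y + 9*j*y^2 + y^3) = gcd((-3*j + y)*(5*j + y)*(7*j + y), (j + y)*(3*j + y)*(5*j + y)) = 5*j + y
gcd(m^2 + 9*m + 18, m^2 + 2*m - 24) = m + 6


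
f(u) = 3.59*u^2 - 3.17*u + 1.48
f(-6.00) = 149.74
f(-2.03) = 22.71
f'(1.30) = 6.16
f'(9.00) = 61.45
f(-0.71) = 5.54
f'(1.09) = 4.66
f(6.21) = 120.24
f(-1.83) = 19.30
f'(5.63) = 37.25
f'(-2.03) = -17.75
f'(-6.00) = -46.25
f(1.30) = 3.43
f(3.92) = 44.22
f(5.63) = 97.42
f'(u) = 7.18*u - 3.17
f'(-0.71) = -8.27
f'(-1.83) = -16.31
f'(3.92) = 24.98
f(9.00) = 263.74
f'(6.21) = 41.42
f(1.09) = 2.29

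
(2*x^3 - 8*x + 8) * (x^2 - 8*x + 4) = 2*x^5 - 16*x^4 + 72*x^2 - 96*x + 32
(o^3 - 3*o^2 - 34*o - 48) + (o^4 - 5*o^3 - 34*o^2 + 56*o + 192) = o^4 - 4*o^3 - 37*o^2 + 22*o + 144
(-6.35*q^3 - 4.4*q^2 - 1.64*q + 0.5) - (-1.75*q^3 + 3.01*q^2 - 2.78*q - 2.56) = -4.6*q^3 - 7.41*q^2 + 1.14*q + 3.06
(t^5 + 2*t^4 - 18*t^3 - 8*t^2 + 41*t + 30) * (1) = t^5 + 2*t^4 - 18*t^3 - 8*t^2 + 41*t + 30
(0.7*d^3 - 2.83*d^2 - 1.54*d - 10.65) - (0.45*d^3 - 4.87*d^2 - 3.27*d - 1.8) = 0.25*d^3 + 2.04*d^2 + 1.73*d - 8.85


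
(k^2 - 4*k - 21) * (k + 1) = k^3 - 3*k^2 - 25*k - 21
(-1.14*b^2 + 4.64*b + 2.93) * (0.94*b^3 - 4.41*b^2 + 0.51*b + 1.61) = -1.0716*b^5 + 9.389*b^4 - 18.2896*b^3 - 12.3903*b^2 + 8.9647*b + 4.7173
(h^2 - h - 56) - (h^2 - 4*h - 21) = 3*h - 35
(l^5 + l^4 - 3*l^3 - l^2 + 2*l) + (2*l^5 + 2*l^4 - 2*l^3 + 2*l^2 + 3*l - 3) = 3*l^5 + 3*l^4 - 5*l^3 + l^2 + 5*l - 3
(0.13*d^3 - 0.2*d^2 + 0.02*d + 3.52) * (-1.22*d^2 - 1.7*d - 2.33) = -0.1586*d^5 + 0.023*d^4 + 0.0127*d^3 - 3.8624*d^2 - 6.0306*d - 8.2016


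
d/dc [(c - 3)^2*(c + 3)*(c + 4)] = 4*c^3 + 3*c^2 - 42*c - 9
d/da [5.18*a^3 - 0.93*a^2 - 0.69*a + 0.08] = 15.54*a^2 - 1.86*a - 0.69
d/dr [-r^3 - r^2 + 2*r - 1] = -3*r^2 - 2*r + 2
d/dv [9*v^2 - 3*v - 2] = 18*v - 3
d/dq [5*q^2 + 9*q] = 10*q + 9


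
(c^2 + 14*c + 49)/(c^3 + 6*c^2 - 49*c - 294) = (c + 7)/(c^2 - c - 42)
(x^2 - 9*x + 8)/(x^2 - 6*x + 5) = (x - 8)/(x - 5)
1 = 1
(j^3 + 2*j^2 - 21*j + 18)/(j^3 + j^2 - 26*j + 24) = (j - 3)/(j - 4)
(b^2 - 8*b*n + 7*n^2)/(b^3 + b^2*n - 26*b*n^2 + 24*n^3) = (b - 7*n)/(b^2 + 2*b*n - 24*n^2)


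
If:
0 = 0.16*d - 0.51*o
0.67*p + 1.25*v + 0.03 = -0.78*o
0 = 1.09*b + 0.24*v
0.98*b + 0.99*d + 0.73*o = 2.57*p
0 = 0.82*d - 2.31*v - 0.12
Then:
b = 0.01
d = 0.03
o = 0.01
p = 0.02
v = -0.04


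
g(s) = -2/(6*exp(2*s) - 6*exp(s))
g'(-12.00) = -54251.60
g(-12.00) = 54251.93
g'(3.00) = 0.00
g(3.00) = 0.00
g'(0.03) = 370.02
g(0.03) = -10.62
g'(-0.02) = 832.97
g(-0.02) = 17.17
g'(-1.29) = -1.04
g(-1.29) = 1.67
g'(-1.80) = -1.94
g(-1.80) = 2.42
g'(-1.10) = -0.75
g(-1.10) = 1.50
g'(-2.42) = -3.71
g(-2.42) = 4.11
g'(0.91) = 0.24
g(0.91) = -0.09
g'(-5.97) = -130.50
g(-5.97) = 130.84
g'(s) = -2*(-12*exp(2*s) + 6*exp(s))/(6*exp(2*s) - 6*exp(s))^2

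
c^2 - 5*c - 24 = (c - 8)*(c + 3)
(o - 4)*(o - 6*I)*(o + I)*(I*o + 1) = I*o^4 + 6*o^3 - 4*I*o^3 - 24*o^2 + I*o^2 + 6*o - 4*I*o - 24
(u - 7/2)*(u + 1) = u^2 - 5*u/2 - 7/2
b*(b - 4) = b^2 - 4*b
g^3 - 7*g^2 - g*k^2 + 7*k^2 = (g - 7)*(g - k)*(g + k)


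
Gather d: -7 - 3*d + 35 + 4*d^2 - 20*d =4*d^2 - 23*d + 28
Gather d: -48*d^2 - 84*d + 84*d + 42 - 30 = 12 - 48*d^2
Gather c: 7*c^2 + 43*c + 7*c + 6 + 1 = 7*c^2 + 50*c + 7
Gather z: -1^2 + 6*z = 6*z - 1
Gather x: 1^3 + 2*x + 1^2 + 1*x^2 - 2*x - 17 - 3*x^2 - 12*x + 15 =-2*x^2 - 12*x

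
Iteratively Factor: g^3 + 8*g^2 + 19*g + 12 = (g + 4)*(g^2 + 4*g + 3) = (g + 1)*(g + 4)*(g + 3)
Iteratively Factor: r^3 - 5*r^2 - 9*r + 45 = (r - 3)*(r^2 - 2*r - 15) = (r - 3)*(r + 3)*(r - 5)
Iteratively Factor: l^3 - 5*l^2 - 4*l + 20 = (l + 2)*(l^2 - 7*l + 10) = (l - 5)*(l + 2)*(l - 2)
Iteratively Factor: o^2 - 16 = (o + 4)*(o - 4)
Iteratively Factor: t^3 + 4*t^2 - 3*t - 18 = (t + 3)*(t^2 + t - 6) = (t + 3)^2*(t - 2)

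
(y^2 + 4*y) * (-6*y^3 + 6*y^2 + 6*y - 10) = -6*y^5 - 18*y^4 + 30*y^3 + 14*y^2 - 40*y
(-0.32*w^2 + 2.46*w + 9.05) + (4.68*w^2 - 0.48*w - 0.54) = 4.36*w^2 + 1.98*w + 8.51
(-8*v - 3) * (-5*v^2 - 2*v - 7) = 40*v^3 + 31*v^2 + 62*v + 21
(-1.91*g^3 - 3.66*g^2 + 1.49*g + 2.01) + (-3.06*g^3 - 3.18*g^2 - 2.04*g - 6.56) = -4.97*g^3 - 6.84*g^2 - 0.55*g - 4.55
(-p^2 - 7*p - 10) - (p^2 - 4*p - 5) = -2*p^2 - 3*p - 5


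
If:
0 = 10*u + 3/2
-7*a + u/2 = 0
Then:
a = -3/280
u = -3/20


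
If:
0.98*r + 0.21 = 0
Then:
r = -0.21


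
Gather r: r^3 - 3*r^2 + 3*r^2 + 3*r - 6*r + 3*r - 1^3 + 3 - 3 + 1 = r^3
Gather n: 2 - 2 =0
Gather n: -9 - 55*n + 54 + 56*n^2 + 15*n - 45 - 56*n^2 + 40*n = 0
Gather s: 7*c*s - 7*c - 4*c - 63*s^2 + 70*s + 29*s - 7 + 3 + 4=-11*c - 63*s^2 + s*(7*c + 99)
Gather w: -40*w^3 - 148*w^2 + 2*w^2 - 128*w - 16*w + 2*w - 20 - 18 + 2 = -40*w^3 - 146*w^2 - 142*w - 36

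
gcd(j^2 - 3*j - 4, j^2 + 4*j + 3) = j + 1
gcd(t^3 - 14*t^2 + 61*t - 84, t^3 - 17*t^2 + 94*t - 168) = t^2 - 11*t + 28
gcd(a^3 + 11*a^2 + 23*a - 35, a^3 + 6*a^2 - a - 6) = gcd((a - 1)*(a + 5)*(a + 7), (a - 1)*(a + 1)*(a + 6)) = a - 1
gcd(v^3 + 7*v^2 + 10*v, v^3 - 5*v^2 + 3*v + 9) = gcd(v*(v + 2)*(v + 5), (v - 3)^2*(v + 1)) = 1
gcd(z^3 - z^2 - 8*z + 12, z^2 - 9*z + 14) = z - 2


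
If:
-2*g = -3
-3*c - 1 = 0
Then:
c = -1/3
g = 3/2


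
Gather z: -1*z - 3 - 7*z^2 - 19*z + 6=-7*z^2 - 20*z + 3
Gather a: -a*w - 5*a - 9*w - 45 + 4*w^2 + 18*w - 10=a*(-w - 5) + 4*w^2 + 9*w - 55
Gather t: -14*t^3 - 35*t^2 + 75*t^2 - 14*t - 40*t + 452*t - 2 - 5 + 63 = -14*t^3 + 40*t^2 + 398*t + 56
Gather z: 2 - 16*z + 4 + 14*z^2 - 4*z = 14*z^2 - 20*z + 6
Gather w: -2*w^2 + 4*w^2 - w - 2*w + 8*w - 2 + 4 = 2*w^2 + 5*w + 2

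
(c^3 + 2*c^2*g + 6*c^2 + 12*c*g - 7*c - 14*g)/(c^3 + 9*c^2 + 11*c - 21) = (c + 2*g)/(c + 3)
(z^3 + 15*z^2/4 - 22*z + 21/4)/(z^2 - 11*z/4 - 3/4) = (4*z^2 + 27*z - 7)/(4*z + 1)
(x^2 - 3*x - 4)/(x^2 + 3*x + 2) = (x - 4)/(x + 2)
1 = 1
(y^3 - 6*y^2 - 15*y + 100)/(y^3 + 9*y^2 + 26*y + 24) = (y^2 - 10*y + 25)/(y^2 + 5*y + 6)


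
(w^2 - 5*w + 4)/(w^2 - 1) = (w - 4)/(w + 1)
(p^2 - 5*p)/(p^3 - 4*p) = (p - 5)/(p^2 - 4)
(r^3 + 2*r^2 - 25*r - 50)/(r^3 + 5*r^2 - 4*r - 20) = (r - 5)/(r - 2)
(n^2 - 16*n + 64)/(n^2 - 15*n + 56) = (n - 8)/(n - 7)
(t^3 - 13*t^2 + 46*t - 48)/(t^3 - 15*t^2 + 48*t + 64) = (t^2 - 5*t + 6)/(t^2 - 7*t - 8)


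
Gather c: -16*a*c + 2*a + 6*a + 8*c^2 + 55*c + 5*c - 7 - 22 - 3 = 8*a + 8*c^2 + c*(60 - 16*a) - 32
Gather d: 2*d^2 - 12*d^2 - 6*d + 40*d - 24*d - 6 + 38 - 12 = -10*d^2 + 10*d + 20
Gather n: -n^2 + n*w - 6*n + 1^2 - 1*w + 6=-n^2 + n*(w - 6) - w + 7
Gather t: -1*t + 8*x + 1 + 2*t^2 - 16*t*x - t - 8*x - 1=2*t^2 + t*(-16*x - 2)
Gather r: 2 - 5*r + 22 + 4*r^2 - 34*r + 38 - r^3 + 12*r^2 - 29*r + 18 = -r^3 + 16*r^2 - 68*r + 80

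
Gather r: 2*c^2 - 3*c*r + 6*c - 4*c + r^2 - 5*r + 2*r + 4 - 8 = 2*c^2 + 2*c + r^2 + r*(-3*c - 3) - 4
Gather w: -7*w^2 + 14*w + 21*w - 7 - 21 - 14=-7*w^2 + 35*w - 42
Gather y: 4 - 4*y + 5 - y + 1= 10 - 5*y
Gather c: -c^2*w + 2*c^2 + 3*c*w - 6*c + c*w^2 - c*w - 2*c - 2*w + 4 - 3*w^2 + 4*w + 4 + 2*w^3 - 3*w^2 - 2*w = c^2*(2 - w) + c*(w^2 + 2*w - 8) + 2*w^3 - 6*w^2 + 8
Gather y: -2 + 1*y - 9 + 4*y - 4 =5*y - 15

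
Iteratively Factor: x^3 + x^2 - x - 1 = (x + 1)*(x^2 - 1) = (x - 1)*(x + 1)*(x + 1)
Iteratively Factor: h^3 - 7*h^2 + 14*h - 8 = (h - 1)*(h^2 - 6*h + 8) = (h - 4)*(h - 1)*(h - 2)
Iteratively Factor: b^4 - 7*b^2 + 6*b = (b)*(b^3 - 7*b + 6) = b*(b - 2)*(b^2 + 2*b - 3) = b*(b - 2)*(b - 1)*(b + 3)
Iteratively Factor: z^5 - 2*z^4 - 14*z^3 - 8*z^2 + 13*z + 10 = (z - 1)*(z^4 - z^3 - 15*z^2 - 23*z - 10) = (z - 1)*(z + 2)*(z^3 - 3*z^2 - 9*z - 5) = (z - 1)*(z + 1)*(z + 2)*(z^2 - 4*z - 5) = (z - 5)*(z - 1)*(z + 1)*(z + 2)*(z + 1)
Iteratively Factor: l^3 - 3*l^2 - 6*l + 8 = (l - 4)*(l^2 + l - 2) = (l - 4)*(l - 1)*(l + 2)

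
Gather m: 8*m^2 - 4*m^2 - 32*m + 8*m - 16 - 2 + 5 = 4*m^2 - 24*m - 13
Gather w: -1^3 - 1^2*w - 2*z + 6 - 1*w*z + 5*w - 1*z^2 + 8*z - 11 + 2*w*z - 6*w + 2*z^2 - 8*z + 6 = w*(z - 2) + z^2 - 2*z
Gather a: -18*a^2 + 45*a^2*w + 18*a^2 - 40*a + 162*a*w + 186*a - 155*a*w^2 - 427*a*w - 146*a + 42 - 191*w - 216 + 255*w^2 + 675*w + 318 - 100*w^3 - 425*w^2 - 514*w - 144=45*a^2*w + a*(-155*w^2 - 265*w) - 100*w^3 - 170*w^2 - 30*w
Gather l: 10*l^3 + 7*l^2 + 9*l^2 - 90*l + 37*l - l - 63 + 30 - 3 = 10*l^3 + 16*l^2 - 54*l - 36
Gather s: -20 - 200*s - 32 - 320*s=-520*s - 52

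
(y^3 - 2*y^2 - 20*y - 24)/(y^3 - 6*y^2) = 1 + 4/y + 4/y^2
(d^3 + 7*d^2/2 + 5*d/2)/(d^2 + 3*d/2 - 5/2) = d*(d + 1)/(d - 1)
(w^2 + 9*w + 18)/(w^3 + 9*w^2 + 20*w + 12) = (w + 3)/(w^2 + 3*w + 2)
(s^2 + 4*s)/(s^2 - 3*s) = (s + 4)/(s - 3)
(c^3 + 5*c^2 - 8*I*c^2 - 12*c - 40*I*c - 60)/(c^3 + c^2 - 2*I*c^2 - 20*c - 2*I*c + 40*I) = (c - 6*I)/(c - 4)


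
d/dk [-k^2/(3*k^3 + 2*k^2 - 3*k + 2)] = k*(3*k^3 + 3*k - 4)/(9*k^6 + 12*k^5 - 14*k^4 + 17*k^2 - 12*k + 4)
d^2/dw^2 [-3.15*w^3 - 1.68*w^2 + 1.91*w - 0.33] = -18.9*w - 3.36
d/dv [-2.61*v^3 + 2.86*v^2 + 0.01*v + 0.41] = -7.83*v^2 + 5.72*v + 0.01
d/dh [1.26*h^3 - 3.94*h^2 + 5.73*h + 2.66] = 3.78*h^2 - 7.88*h + 5.73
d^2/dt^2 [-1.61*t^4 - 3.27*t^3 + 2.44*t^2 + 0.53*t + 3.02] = -19.32*t^2 - 19.62*t + 4.88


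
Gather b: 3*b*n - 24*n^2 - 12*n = 3*b*n - 24*n^2 - 12*n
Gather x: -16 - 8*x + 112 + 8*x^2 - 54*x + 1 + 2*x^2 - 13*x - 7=10*x^2 - 75*x + 90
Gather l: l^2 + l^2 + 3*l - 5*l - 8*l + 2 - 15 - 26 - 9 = 2*l^2 - 10*l - 48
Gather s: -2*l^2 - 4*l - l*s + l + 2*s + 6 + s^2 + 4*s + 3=-2*l^2 - 3*l + s^2 + s*(6 - l) + 9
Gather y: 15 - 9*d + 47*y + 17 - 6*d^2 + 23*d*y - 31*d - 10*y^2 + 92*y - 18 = -6*d^2 - 40*d - 10*y^2 + y*(23*d + 139) + 14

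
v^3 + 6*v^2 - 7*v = v*(v - 1)*(v + 7)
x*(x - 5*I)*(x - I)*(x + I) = x^4 - 5*I*x^3 + x^2 - 5*I*x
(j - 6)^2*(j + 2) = j^3 - 10*j^2 + 12*j + 72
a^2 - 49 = (a - 7)*(a + 7)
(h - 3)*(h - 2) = h^2 - 5*h + 6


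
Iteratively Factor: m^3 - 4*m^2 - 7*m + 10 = (m + 2)*(m^2 - 6*m + 5) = (m - 1)*(m + 2)*(m - 5)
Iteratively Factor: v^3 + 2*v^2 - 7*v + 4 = (v + 4)*(v^2 - 2*v + 1) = (v - 1)*(v + 4)*(v - 1)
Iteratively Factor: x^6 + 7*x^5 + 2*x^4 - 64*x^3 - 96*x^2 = (x + 4)*(x^5 + 3*x^4 - 10*x^3 - 24*x^2) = (x + 4)^2*(x^4 - x^3 - 6*x^2) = (x + 2)*(x + 4)^2*(x^3 - 3*x^2) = (x - 3)*(x + 2)*(x + 4)^2*(x^2) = x*(x - 3)*(x + 2)*(x + 4)^2*(x)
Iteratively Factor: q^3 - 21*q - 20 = (q - 5)*(q^2 + 5*q + 4) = (q - 5)*(q + 4)*(q + 1)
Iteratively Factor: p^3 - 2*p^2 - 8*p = (p - 4)*(p^2 + 2*p) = p*(p - 4)*(p + 2)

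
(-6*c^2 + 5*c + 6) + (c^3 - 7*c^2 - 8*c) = c^3 - 13*c^2 - 3*c + 6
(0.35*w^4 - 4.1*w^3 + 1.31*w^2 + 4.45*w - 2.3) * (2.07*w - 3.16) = 0.7245*w^5 - 9.593*w^4 + 15.6677*w^3 + 5.0719*w^2 - 18.823*w + 7.268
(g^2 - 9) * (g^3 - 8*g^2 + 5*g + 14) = g^5 - 8*g^4 - 4*g^3 + 86*g^2 - 45*g - 126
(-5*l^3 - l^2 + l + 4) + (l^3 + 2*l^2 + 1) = -4*l^3 + l^2 + l + 5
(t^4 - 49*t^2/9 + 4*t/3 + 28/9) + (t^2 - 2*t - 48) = t^4 - 40*t^2/9 - 2*t/3 - 404/9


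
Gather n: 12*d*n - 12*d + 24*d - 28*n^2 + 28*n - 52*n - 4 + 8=12*d - 28*n^2 + n*(12*d - 24) + 4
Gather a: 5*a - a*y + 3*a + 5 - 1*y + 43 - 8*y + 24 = a*(8 - y) - 9*y + 72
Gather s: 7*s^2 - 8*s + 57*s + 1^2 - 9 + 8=7*s^2 + 49*s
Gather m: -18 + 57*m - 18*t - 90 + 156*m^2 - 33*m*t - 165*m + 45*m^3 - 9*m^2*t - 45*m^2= 45*m^3 + m^2*(111 - 9*t) + m*(-33*t - 108) - 18*t - 108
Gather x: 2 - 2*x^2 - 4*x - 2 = -2*x^2 - 4*x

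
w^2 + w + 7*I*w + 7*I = (w + 1)*(w + 7*I)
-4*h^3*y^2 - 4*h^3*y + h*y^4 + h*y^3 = y*(-2*h + y)*(2*h + y)*(h*y + h)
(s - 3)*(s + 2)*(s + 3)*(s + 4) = s^4 + 6*s^3 - s^2 - 54*s - 72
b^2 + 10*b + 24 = (b + 4)*(b + 6)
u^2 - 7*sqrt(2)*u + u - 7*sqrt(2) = (u + 1)*(u - 7*sqrt(2))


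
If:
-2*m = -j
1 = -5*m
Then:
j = -2/5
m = -1/5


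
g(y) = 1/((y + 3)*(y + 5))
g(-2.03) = 0.35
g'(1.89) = -0.01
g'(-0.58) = -0.06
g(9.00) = 0.01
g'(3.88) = -0.00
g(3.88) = 0.02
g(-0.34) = 0.08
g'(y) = -1/((y + 3)*(y + 5)^2) - 1/((y + 3)^2*(y + 5)) = 2*(-y - 4)/(y^4 + 16*y^3 + 94*y^2 + 240*y + 225)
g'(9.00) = 0.00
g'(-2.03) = -0.47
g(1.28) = 0.04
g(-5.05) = 9.76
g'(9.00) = 0.00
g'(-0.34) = -0.05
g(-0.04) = 0.07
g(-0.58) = 0.09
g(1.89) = 0.03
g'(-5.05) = 199.88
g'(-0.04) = -0.04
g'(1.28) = -0.01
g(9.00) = 0.01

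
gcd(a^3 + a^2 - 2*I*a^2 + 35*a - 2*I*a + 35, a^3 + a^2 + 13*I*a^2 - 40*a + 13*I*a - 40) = a^2 + a*(1 + 5*I) + 5*I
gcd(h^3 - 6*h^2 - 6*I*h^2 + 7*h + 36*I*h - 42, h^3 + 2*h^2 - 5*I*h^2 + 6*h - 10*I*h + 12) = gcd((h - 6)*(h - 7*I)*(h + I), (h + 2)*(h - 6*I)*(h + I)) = h + I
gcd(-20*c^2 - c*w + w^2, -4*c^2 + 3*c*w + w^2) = 4*c + w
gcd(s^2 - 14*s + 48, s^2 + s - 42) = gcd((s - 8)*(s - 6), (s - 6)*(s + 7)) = s - 6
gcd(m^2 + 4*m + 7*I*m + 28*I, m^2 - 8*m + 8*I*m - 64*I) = 1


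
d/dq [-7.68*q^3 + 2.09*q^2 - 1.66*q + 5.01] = -23.04*q^2 + 4.18*q - 1.66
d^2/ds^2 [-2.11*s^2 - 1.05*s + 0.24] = -4.22000000000000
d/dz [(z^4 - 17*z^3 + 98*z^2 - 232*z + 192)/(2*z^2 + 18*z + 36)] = (z^5 + 5*z^4 - 117*z^3 + 98*z^2 + 1572*z - 2952)/(z^4 + 18*z^3 + 117*z^2 + 324*z + 324)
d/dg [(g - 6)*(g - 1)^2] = (g - 1)*(3*g - 13)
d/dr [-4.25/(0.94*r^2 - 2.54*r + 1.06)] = (7.99*r - 10.795)/(0.94*r^2 - 2.54*r + 1.06)^2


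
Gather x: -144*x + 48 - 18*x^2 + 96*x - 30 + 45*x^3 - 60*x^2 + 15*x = 45*x^3 - 78*x^2 - 33*x + 18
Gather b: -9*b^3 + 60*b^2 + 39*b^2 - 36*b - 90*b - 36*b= -9*b^3 + 99*b^2 - 162*b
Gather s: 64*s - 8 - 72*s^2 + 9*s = -72*s^2 + 73*s - 8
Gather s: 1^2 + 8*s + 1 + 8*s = 16*s + 2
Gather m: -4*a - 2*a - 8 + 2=-6*a - 6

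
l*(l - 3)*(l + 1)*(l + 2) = l^4 - 7*l^2 - 6*l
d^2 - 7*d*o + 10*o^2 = (d - 5*o)*(d - 2*o)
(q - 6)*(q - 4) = q^2 - 10*q + 24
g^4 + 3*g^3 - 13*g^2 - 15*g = g*(g - 3)*(g + 1)*(g + 5)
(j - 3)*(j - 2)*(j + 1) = j^3 - 4*j^2 + j + 6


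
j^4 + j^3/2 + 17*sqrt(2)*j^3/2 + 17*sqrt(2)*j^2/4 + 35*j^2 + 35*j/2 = j*(j + 1/2)*(j + 7*sqrt(2)/2)*(j + 5*sqrt(2))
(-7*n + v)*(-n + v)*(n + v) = 7*n^3 - n^2*v - 7*n*v^2 + v^3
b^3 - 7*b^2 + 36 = (b - 6)*(b - 3)*(b + 2)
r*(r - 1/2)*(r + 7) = r^3 + 13*r^2/2 - 7*r/2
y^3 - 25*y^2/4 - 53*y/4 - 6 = (y - 8)*(y + 3/4)*(y + 1)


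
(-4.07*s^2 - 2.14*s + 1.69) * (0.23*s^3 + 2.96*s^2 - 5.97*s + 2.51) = -0.9361*s^5 - 12.5394*s^4 + 18.3522*s^3 + 7.5625*s^2 - 15.4607*s + 4.2419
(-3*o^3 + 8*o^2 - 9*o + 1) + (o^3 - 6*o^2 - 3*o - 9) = -2*o^3 + 2*o^2 - 12*o - 8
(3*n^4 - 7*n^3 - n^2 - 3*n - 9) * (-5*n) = -15*n^5 + 35*n^4 + 5*n^3 + 15*n^2 + 45*n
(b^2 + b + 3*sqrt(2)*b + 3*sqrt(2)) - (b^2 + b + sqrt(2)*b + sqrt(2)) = 2*sqrt(2)*b + 2*sqrt(2)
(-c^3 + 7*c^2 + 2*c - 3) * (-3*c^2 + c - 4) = 3*c^5 - 22*c^4 + 5*c^3 - 17*c^2 - 11*c + 12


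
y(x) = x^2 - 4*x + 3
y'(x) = 2*x - 4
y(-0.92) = 7.53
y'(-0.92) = -5.84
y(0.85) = 0.32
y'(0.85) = -2.30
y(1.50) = -0.75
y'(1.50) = -1.00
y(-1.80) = 13.44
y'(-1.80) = -7.60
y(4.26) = 4.11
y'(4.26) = 4.52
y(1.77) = -0.95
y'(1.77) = -0.46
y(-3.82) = 32.87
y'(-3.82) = -11.64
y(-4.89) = 46.47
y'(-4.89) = -13.78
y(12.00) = 99.00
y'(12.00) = 20.00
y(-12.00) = 195.00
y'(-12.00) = -28.00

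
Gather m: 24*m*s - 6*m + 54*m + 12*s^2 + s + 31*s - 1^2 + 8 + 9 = m*(24*s + 48) + 12*s^2 + 32*s + 16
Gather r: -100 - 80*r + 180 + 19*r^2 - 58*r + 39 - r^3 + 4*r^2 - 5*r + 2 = -r^3 + 23*r^2 - 143*r + 121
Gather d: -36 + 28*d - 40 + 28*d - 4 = 56*d - 80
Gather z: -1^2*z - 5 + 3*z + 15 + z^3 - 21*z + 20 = z^3 - 19*z + 30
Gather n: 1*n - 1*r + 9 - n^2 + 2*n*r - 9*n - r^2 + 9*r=-n^2 + n*(2*r - 8) - r^2 + 8*r + 9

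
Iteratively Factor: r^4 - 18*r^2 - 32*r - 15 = (r + 1)*(r^3 - r^2 - 17*r - 15) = (r + 1)^2*(r^2 - 2*r - 15) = (r + 1)^2*(r + 3)*(r - 5)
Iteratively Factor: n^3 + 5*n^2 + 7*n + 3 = (n + 3)*(n^2 + 2*n + 1) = (n + 1)*(n + 3)*(n + 1)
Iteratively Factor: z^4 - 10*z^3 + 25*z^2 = (z)*(z^3 - 10*z^2 + 25*z) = z*(z - 5)*(z^2 - 5*z) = z*(z - 5)^2*(z)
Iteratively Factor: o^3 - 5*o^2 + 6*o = (o - 3)*(o^2 - 2*o) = (o - 3)*(o - 2)*(o)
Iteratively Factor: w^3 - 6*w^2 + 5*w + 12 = (w - 4)*(w^2 - 2*w - 3) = (w - 4)*(w - 3)*(w + 1)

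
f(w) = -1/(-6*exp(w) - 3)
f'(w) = -6*exp(w)/(-6*exp(w) - 3)^2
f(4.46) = 0.00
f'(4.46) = -0.00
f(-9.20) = 0.33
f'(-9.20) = -0.00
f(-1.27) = 0.21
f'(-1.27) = -0.08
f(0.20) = 0.10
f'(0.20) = -0.07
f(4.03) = 0.00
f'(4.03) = -0.00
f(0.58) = 0.07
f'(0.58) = -0.06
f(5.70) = 0.00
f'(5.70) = -0.00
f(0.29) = 0.09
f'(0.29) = -0.07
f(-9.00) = 0.33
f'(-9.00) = 0.00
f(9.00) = 0.00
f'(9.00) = 0.00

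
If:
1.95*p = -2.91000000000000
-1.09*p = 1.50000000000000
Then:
No Solution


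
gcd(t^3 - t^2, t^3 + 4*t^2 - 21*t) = t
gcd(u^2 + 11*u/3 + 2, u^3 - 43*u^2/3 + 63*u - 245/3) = 1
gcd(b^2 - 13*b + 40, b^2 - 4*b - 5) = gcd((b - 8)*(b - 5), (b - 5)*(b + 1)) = b - 5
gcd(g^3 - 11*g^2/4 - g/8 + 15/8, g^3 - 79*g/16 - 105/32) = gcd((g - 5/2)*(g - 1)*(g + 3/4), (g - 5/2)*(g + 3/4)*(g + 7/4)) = g^2 - 7*g/4 - 15/8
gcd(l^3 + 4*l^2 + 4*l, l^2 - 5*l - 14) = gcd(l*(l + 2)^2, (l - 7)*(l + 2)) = l + 2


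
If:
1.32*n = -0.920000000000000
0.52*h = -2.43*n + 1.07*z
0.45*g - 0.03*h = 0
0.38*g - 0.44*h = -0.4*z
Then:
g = -0.19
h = -2.87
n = -0.70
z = -2.98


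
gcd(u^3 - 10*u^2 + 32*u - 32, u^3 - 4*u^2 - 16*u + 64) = u^2 - 8*u + 16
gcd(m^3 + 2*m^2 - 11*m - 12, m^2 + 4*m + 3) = m + 1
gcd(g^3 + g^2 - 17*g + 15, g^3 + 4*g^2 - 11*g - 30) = g^2 + 2*g - 15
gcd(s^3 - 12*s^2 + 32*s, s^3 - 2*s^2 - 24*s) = s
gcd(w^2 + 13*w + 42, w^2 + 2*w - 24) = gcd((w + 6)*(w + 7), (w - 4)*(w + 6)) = w + 6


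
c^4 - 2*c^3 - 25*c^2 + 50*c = c*(c - 5)*(c - 2)*(c + 5)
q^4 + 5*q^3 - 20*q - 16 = (q - 2)*(q + 1)*(q + 2)*(q + 4)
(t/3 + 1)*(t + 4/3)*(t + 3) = t^3/3 + 22*t^2/9 + 17*t/3 + 4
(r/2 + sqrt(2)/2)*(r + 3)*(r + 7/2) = r^3/2 + sqrt(2)*r^2/2 + 13*r^2/4 + 13*sqrt(2)*r/4 + 21*r/4 + 21*sqrt(2)/4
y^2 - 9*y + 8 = (y - 8)*(y - 1)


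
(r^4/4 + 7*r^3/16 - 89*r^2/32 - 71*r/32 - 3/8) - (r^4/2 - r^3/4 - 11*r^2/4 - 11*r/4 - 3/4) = -r^4/4 + 11*r^3/16 - r^2/32 + 17*r/32 + 3/8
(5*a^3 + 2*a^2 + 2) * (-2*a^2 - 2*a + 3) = -10*a^5 - 14*a^4 + 11*a^3 + 2*a^2 - 4*a + 6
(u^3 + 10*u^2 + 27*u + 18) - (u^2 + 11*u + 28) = u^3 + 9*u^2 + 16*u - 10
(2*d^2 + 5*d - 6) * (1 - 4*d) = -8*d^3 - 18*d^2 + 29*d - 6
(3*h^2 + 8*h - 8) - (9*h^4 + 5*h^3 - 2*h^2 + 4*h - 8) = -9*h^4 - 5*h^3 + 5*h^2 + 4*h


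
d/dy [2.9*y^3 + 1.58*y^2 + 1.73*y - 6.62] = 8.7*y^2 + 3.16*y + 1.73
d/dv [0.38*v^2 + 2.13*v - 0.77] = 0.76*v + 2.13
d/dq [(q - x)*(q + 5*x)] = 2*q + 4*x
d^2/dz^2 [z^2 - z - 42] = 2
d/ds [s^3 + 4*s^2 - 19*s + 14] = 3*s^2 + 8*s - 19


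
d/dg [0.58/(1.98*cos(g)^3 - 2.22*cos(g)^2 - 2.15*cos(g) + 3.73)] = (3.4452*cos(g)^2 - 2.5752*cos(g) - 1.247)*sin(g)/(1.98*cos(g)^3 - 2.22*cos(g)^2 - 2.15*cos(g) + 3.73)^2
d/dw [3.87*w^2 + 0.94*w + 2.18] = 7.74*w + 0.94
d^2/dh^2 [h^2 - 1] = 2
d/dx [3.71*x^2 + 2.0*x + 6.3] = 7.42*x + 2.0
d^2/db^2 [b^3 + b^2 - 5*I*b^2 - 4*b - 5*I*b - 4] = 6*b + 2 - 10*I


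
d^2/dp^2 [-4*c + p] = 0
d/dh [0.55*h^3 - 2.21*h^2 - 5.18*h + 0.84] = 1.65*h^2 - 4.42*h - 5.18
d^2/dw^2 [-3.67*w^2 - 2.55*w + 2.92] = -7.34000000000000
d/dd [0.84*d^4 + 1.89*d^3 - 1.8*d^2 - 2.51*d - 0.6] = 3.36*d^3 + 5.67*d^2 - 3.6*d - 2.51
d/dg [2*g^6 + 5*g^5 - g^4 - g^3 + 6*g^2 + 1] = g*(12*g^4 + 25*g^3 - 4*g^2 - 3*g + 12)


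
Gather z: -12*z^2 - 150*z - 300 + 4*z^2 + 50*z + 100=-8*z^2 - 100*z - 200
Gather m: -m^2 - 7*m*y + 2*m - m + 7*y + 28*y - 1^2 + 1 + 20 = -m^2 + m*(1 - 7*y) + 35*y + 20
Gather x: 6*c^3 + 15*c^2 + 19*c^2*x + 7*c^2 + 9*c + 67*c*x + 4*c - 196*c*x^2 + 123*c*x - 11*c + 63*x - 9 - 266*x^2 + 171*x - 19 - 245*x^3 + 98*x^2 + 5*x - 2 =6*c^3 + 22*c^2 + 2*c - 245*x^3 + x^2*(-196*c - 168) + x*(19*c^2 + 190*c + 239) - 30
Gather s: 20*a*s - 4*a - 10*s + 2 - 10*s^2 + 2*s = -4*a - 10*s^2 + s*(20*a - 8) + 2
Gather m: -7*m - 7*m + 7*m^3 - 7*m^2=7*m^3 - 7*m^2 - 14*m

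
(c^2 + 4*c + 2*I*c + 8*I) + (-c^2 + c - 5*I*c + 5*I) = 5*c - 3*I*c + 13*I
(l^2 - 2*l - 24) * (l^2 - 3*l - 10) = l^4 - 5*l^3 - 28*l^2 + 92*l + 240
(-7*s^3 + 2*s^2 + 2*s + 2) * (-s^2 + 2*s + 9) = 7*s^5 - 16*s^4 - 61*s^3 + 20*s^2 + 22*s + 18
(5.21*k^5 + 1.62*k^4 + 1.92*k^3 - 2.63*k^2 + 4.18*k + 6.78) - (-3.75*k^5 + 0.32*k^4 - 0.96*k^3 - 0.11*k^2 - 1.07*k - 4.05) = 8.96*k^5 + 1.3*k^4 + 2.88*k^3 - 2.52*k^2 + 5.25*k + 10.83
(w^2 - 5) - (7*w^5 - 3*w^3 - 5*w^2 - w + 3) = -7*w^5 + 3*w^3 + 6*w^2 + w - 8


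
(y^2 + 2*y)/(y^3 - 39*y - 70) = y/(y^2 - 2*y - 35)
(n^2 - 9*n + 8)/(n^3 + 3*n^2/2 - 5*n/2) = 2*(n - 8)/(n*(2*n + 5))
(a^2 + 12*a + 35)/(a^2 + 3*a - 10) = (a + 7)/(a - 2)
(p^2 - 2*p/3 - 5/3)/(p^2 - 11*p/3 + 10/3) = (p + 1)/(p - 2)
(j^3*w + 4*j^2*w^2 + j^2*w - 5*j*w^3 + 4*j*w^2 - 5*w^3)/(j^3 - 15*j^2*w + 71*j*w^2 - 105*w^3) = w*(j^3 + 4*j^2*w + j^2 - 5*j*w^2 + 4*j*w - 5*w^2)/(j^3 - 15*j^2*w + 71*j*w^2 - 105*w^3)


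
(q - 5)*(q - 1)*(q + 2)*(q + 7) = q^4 + 3*q^3 - 35*q^2 - 39*q + 70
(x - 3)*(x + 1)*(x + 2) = x^3 - 7*x - 6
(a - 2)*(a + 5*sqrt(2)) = a^2 - 2*a + 5*sqrt(2)*a - 10*sqrt(2)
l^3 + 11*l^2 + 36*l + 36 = (l + 2)*(l + 3)*(l + 6)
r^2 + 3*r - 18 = (r - 3)*(r + 6)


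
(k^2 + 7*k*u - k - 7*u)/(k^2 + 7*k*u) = (k - 1)/k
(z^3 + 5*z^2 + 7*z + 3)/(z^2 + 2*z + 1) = z + 3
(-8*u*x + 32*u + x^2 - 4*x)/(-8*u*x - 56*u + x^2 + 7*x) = (x - 4)/(x + 7)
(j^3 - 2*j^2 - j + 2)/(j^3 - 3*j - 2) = (j - 1)/(j + 1)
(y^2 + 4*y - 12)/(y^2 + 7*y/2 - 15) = 2*(y - 2)/(2*y - 5)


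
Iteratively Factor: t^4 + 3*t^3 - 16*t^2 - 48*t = (t)*(t^3 + 3*t^2 - 16*t - 48) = t*(t + 3)*(t^2 - 16) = t*(t - 4)*(t + 3)*(t + 4)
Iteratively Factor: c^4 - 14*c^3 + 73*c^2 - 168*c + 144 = (c - 4)*(c^3 - 10*c^2 + 33*c - 36) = (c - 4)*(c - 3)*(c^2 - 7*c + 12) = (c - 4)*(c - 3)^2*(c - 4)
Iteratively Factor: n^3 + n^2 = (n)*(n^2 + n) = n^2*(n + 1)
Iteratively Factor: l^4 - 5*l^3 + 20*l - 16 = (l + 2)*(l^3 - 7*l^2 + 14*l - 8) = (l - 4)*(l + 2)*(l^2 - 3*l + 2) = (l - 4)*(l - 1)*(l + 2)*(l - 2)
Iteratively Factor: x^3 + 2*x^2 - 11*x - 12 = (x + 1)*(x^2 + x - 12) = (x - 3)*(x + 1)*(x + 4)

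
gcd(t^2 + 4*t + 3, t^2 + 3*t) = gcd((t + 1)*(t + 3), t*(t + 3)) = t + 3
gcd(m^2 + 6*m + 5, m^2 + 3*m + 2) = m + 1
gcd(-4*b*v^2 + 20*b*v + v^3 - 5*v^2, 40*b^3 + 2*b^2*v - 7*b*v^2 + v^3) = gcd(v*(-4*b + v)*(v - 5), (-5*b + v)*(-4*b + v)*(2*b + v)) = -4*b + v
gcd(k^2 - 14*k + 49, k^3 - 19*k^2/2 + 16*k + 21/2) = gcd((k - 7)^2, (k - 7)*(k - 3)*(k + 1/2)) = k - 7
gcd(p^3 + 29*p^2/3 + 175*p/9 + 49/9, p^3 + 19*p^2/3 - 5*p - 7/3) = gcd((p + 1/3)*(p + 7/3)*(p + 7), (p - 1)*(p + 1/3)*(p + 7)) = p^2 + 22*p/3 + 7/3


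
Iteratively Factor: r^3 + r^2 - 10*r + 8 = (r - 2)*(r^2 + 3*r - 4) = (r - 2)*(r + 4)*(r - 1)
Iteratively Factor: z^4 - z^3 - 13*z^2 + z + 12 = (z - 4)*(z^3 + 3*z^2 - z - 3) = (z - 4)*(z - 1)*(z^2 + 4*z + 3) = (z - 4)*(z - 1)*(z + 3)*(z + 1)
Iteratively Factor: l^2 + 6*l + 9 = (l + 3)*(l + 3)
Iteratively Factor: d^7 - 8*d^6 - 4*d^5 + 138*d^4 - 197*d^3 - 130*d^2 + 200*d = (d + 1)*(d^6 - 9*d^5 + 5*d^4 + 133*d^3 - 330*d^2 + 200*d) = (d - 2)*(d + 1)*(d^5 - 7*d^4 - 9*d^3 + 115*d^2 - 100*d) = (d - 5)*(d - 2)*(d + 1)*(d^4 - 2*d^3 - 19*d^2 + 20*d) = (d - 5)*(d - 2)*(d + 1)*(d + 4)*(d^3 - 6*d^2 + 5*d) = (d - 5)^2*(d - 2)*(d + 1)*(d + 4)*(d^2 - d) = d*(d - 5)^2*(d - 2)*(d + 1)*(d + 4)*(d - 1)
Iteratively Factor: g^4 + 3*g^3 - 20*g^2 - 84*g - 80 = (g + 4)*(g^3 - g^2 - 16*g - 20) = (g - 5)*(g + 4)*(g^2 + 4*g + 4) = (g - 5)*(g + 2)*(g + 4)*(g + 2)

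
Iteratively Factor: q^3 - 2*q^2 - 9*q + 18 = (q - 2)*(q^2 - 9) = (q - 3)*(q - 2)*(q + 3)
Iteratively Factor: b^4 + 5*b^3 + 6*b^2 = (b)*(b^3 + 5*b^2 + 6*b) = b^2*(b^2 + 5*b + 6) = b^2*(b + 3)*(b + 2)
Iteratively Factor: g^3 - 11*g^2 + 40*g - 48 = (g - 3)*(g^2 - 8*g + 16) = (g - 4)*(g - 3)*(g - 4)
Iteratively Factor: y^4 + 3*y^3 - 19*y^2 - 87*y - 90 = (y + 3)*(y^3 - 19*y - 30) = (y - 5)*(y + 3)*(y^2 + 5*y + 6) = (y - 5)*(y + 3)^2*(y + 2)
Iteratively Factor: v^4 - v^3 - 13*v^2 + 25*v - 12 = (v + 4)*(v^3 - 5*v^2 + 7*v - 3) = (v - 1)*(v + 4)*(v^2 - 4*v + 3) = (v - 1)^2*(v + 4)*(v - 3)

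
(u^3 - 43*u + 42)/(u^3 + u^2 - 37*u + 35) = (u - 6)/(u - 5)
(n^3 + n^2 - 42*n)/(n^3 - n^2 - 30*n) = (n + 7)/(n + 5)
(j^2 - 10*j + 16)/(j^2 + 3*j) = (j^2 - 10*j + 16)/(j*(j + 3))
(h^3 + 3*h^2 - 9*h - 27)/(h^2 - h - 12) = (h^2 - 9)/(h - 4)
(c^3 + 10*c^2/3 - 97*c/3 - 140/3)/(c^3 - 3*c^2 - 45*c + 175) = (c + 4/3)/(c - 5)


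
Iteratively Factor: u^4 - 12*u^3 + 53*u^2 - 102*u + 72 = (u - 3)*(u^3 - 9*u^2 + 26*u - 24) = (u - 3)^2*(u^2 - 6*u + 8) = (u - 4)*(u - 3)^2*(u - 2)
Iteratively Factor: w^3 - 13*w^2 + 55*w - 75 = (w - 3)*(w^2 - 10*w + 25) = (w - 5)*(w - 3)*(w - 5)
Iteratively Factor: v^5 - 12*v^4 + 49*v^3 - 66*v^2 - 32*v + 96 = (v + 1)*(v^4 - 13*v^3 + 62*v^2 - 128*v + 96) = (v - 3)*(v + 1)*(v^3 - 10*v^2 + 32*v - 32) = (v - 4)*(v - 3)*(v + 1)*(v^2 - 6*v + 8) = (v - 4)*(v - 3)*(v - 2)*(v + 1)*(v - 4)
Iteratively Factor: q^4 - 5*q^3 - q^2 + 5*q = (q - 5)*(q^3 - q) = q*(q - 5)*(q^2 - 1) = q*(q - 5)*(q + 1)*(q - 1)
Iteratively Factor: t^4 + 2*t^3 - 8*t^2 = (t + 4)*(t^3 - 2*t^2) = t*(t + 4)*(t^2 - 2*t) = t*(t - 2)*(t + 4)*(t)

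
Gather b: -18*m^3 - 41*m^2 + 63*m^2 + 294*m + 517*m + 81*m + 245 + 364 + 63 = -18*m^3 + 22*m^2 + 892*m + 672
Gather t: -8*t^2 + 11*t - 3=-8*t^2 + 11*t - 3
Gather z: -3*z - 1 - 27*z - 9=-30*z - 10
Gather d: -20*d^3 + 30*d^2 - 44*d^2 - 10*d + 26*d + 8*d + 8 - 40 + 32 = -20*d^3 - 14*d^2 + 24*d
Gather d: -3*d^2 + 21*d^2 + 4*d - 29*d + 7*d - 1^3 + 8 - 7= 18*d^2 - 18*d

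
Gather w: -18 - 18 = -36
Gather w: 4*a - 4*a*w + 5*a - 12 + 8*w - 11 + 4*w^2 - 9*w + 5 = 9*a + 4*w^2 + w*(-4*a - 1) - 18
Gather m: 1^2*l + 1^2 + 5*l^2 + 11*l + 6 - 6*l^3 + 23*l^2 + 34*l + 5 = -6*l^3 + 28*l^2 + 46*l + 12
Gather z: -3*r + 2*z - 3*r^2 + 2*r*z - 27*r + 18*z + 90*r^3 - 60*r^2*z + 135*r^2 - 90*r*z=90*r^3 + 132*r^2 - 30*r + z*(-60*r^2 - 88*r + 20)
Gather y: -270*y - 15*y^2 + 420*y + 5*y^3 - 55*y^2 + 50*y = 5*y^3 - 70*y^2 + 200*y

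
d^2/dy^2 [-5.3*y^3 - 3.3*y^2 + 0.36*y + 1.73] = -31.8*y - 6.6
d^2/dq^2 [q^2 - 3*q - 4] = 2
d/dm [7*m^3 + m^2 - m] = 21*m^2 + 2*m - 1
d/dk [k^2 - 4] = 2*k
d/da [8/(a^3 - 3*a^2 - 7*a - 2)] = 8*(-3*a^2 + 6*a + 7)/(-a^3 + 3*a^2 + 7*a + 2)^2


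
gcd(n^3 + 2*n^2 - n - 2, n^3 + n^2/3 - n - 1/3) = n^2 - 1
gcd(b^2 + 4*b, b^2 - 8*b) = b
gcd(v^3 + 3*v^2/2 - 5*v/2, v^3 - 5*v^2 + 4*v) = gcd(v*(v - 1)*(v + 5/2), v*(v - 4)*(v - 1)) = v^2 - v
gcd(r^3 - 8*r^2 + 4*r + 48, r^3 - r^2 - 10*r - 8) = r^2 - 2*r - 8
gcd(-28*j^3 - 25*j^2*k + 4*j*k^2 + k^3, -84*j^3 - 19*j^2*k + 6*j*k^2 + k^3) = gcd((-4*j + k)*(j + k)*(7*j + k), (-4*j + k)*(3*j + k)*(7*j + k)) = 28*j^2 - 3*j*k - k^2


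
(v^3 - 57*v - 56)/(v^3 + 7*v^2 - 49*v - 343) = (v^2 - 7*v - 8)/(v^2 - 49)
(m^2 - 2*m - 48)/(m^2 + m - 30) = (m - 8)/(m - 5)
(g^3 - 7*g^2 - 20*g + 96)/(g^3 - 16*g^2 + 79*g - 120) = (g + 4)/(g - 5)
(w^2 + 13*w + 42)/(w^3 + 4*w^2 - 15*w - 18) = (w + 7)/(w^2 - 2*w - 3)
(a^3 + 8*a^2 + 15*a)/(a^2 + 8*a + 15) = a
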